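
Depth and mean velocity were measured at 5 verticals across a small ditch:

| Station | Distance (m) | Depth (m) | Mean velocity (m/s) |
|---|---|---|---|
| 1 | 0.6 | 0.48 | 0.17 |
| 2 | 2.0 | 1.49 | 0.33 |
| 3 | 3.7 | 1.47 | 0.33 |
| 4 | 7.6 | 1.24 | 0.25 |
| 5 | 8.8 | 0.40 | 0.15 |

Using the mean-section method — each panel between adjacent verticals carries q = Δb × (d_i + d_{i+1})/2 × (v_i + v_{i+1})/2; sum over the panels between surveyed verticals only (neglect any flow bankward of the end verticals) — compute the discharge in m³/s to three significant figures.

Panel 1-2: Δb = 1.4 m, d̄ = (0.48+1.49)/2 = 0.985, v̄ = (0.17+0.33)/2 = 0.25 → q = 1.4×0.985×0.25 = 0.3448 m³/s
Panel 2-3: Δb = 1.7 m, d̄ = (1.49+1.47)/2 = 1.48, v̄ = (0.33+0.33)/2 = 0.33 → q = 1.7×1.48×0.33 = 0.8303 m³/s
Panel 3-4: Δb = 3.9 m, d̄ = (1.47+1.24)/2 = 1.355, v̄ = (0.33+0.25)/2 = 0.29 → q = 3.9×1.355×0.29 = 1.533 m³/s
Panel 4-5: Δb = 1.2 m, d̄ = (1.24+0.40)/2 = 0.82, v̄ = (0.25+0.15)/2 = 0.2 → q = 1.2×0.82×0.2 = 0.1968 m³/s
Q = Σ q = 2.904 m³/s

2.90 m³/s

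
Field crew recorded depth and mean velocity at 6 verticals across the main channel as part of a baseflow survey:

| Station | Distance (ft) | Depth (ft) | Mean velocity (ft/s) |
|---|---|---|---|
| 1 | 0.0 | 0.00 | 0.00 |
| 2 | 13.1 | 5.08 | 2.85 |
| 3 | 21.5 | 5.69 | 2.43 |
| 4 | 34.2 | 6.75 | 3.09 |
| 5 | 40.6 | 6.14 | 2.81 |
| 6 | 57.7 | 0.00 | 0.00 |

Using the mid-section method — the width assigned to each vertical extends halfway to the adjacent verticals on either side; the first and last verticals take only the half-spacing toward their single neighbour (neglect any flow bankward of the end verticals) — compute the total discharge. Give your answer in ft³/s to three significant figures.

703 ft³/s

w_2 = (21.5 − 0.0)/2 = 10.75 ft; q_2 = 2.85 × 5.08 × 10.75 = 155.6 ft³/s
w_3 = (34.2 − 13.1)/2 = 10.55 ft; q_3 = 2.43 × 5.69 × 10.55 = 145.9 ft³/s
w_4 = (40.6 − 21.5)/2 = 9.55 ft; q_4 = 3.09 × 6.75 × 9.55 = 199.2 ft³/s
w_5 = (57.7 − 34.2)/2 = 11.75 ft; q_5 = 2.81 × 6.14 × 11.75 = 202.7 ft³/s
Stations 1, 6 contribute zero (depth or velocity is 0).
Q = Σ qᵢ = 703.4 ft³/s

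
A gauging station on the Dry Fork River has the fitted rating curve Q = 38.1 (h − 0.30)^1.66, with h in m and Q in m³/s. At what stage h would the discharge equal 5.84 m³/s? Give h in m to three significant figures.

h − h₀ = (Q/C)^(1/b) = (5.84/38.1)^(1/1.66) = 0.3231 m
h = 0.30 + 0.3231 = 0.6231 m

0.623 m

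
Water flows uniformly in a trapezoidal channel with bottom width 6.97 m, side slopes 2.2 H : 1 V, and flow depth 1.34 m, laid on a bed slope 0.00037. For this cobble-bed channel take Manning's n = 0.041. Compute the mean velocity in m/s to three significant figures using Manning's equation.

0.466 m/s

A = (b + z·y)·y = (6.97 + 2.2×1.34)×1.34 = 13.29 m²
P = b + 2y√(1+z²) = 6.97 + 2×1.34×√(1+2.2²) = 13.45 m
R = A/P = 13.29/13.45 = 0.9884 m
Q = (1/n)·A·R^(2/3)·S^(1/2) = (1/0.041) × 13.29 × 0.9884^(2/3) × 0.00037^(1/2) = 6.187 m³/s
V = Q/A = 6.187/13.29 = 0.4655 m/s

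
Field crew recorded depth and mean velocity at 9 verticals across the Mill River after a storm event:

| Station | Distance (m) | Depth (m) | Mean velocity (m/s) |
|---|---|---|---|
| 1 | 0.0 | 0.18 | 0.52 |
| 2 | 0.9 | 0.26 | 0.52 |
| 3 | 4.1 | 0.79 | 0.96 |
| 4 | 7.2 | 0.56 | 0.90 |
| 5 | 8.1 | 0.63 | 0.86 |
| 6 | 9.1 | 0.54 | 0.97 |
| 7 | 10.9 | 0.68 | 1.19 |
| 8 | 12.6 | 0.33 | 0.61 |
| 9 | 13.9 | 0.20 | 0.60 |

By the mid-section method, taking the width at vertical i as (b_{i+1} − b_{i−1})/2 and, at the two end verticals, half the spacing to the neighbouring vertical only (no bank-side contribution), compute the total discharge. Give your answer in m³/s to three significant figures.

6.76 m³/s

w_1 = (0.9 − 0.0)/2 = 0.45 m; q_1 = 0.52 × 0.18 × 0.45 = 0.04212 m³/s
w_2 = (4.1 − 0.0)/2 = 2.05 m; q_2 = 0.52 × 0.26 × 2.05 = 0.2772 m³/s
w_3 = (7.2 − 0.9)/2 = 3.15 m; q_3 = 0.96 × 0.79 × 3.15 = 2.389 m³/s
w_4 = (8.1 − 4.1)/2 = 2 m; q_4 = 0.90 × 0.56 × 2 = 1.008 m³/s
w_5 = (9.1 − 7.2)/2 = 0.95 m; q_5 = 0.86 × 0.63 × 0.95 = 0.5147 m³/s
w_6 = (10.9 − 8.1)/2 = 1.4 m; q_6 = 0.97 × 0.54 × 1.4 = 0.7333 m³/s
w_7 = (12.6 − 9.1)/2 = 1.75 m; q_7 = 1.19 × 0.68 × 1.75 = 1.416 m³/s
w_8 = (13.9 − 10.9)/2 = 1.5 m; q_8 = 0.61 × 0.33 × 1.5 = 0.3020 m³/s
w_9 = (13.9 − 12.6)/2 = 0.65 m; q_9 = 0.60 × 0.20 × 0.65 = 0.07800 m³/s
Q = Σ qᵢ = 6.760 m³/s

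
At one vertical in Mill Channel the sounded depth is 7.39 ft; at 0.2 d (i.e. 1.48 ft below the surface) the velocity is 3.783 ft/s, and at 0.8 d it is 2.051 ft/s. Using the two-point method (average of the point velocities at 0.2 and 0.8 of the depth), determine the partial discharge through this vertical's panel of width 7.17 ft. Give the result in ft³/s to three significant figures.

v̄ = (3.783 + 2.051) / 2 = 2.917 ft/s
q = v̄ × d × w = 2.917 × 7.39 × 7.17 = 154.6 ft³/s

155 ft³/s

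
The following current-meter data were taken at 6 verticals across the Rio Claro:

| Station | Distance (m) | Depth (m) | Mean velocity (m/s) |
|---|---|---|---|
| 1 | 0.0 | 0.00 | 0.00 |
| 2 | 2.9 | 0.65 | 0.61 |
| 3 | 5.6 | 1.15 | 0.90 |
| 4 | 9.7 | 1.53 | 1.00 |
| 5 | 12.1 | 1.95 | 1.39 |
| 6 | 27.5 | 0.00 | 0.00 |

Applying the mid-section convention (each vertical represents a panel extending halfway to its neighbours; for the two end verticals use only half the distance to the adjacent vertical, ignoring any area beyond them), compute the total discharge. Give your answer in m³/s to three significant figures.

w_2 = (5.6 − 0.0)/2 = 2.8 m; q_2 = 0.61 × 0.65 × 2.8 = 1.110 m³/s
w_3 = (9.7 − 2.9)/2 = 3.4 m; q_3 = 0.90 × 1.15 × 3.4 = 3.519 m³/s
w_4 = (12.1 − 5.6)/2 = 3.25 m; q_4 = 1.00 × 1.53 × 3.25 = 4.973 m³/s
w_5 = (27.5 − 9.7)/2 = 8.9 m; q_5 = 1.39 × 1.95 × 8.9 = 24.12 m³/s
Stations 1, 6 contribute zero (depth or velocity is 0).
Q = Σ qᵢ = 33.73 m³/s

33.7 m³/s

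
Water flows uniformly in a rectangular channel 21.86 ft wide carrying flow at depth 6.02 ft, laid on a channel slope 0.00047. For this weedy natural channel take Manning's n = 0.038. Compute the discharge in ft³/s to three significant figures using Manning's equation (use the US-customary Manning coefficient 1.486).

276 ft³/s

A = b·y = 21.86 × 6.02 = 131.6 ft²
P = b + 2y = 21.86 + 2×6.02 = 33.90 ft
R = A/P = 131.6/33.90 = 3.882 ft
Q = (1.486/n)·A·R^(2/3)·S^(1/2) = (1.486/0.038) × 131.6 × 3.882^(2/3) × 0.00047^(1/2) = 275.6 ft³/s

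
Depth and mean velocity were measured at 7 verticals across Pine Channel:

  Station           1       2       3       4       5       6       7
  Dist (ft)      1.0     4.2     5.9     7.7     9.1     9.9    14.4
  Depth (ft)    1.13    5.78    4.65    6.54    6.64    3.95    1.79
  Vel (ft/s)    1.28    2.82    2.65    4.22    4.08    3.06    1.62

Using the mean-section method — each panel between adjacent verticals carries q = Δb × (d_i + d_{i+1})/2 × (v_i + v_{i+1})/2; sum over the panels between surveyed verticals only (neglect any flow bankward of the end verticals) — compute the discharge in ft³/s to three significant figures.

165 ft³/s

Panel 1-2: Δb = 3.2 ft, d̄ = (1.13+5.78)/2 = 3.455, v̄ = (1.28+2.82)/2 = 2.05 → q = 3.2×3.455×2.05 = 22.66 ft³/s
Panel 2-3: Δb = 1.7 ft, d̄ = (5.78+4.65)/2 = 5.215, v̄ = (2.82+2.65)/2 = 2.735 → q = 1.7×5.215×2.735 = 24.25 ft³/s
Panel 3-4: Δb = 1.8 ft, d̄ = (4.65+6.54)/2 = 5.595, v̄ = (2.65+4.22)/2 = 3.435 → q = 1.8×5.595×3.435 = 34.59 ft³/s
Panel 4-5: Δb = 1.4 ft, d̄ = (6.54+6.64)/2 = 6.59, v̄ = (4.22+4.08)/2 = 4.15 → q = 1.4×6.59×4.15 = 38.29 ft³/s
Panel 5-6: Δb = 0.8 ft, d̄ = (6.64+3.95)/2 = 5.295, v̄ = (4.08+3.06)/2 = 3.57 → q = 0.8×5.295×3.57 = 15.12 ft³/s
Panel 6-7: Δb = 4.5 ft, d̄ = (3.95+1.79)/2 = 2.87, v̄ = (3.06+1.62)/2 = 2.34 → q = 4.5×2.87×2.34 = 30.22 ft³/s
Q = Σ q = 165.1 ft³/s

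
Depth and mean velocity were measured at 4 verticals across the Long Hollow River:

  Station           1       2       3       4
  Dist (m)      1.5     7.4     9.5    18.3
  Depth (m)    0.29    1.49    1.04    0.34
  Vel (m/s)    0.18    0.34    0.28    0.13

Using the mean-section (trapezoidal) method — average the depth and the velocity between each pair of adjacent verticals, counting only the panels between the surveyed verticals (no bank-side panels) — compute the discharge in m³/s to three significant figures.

Panel 1-2: Δb = 5.9 m, d̄ = (0.29+1.49)/2 = 0.89, v̄ = (0.18+0.34)/2 = 0.26 → q = 5.9×0.89×0.26 = 1.365 m³/s
Panel 2-3: Δb = 2.1 m, d̄ = (1.49+1.04)/2 = 1.265, v̄ = (0.34+0.28)/2 = 0.31 → q = 2.1×1.265×0.31 = 0.8235 m³/s
Panel 3-4: Δb = 8.8 m, d̄ = (1.04+0.34)/2 = 0.69, v̄ = (0.28+0.13)/2 = 0.205 → q = 8.8×0.69×0.205 = 1.245 m³/s
Q = Σ q = 3.434 m³/s

3.43 m³/s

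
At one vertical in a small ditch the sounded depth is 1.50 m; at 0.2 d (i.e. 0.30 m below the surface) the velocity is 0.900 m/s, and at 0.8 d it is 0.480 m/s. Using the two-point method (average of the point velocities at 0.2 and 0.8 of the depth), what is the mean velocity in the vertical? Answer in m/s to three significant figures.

0.690 m/s

v̄ = (0.900 + 0.480) / 2 = 0.6900 m/s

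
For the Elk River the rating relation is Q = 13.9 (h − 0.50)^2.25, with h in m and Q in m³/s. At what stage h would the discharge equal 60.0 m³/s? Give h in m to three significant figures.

2.42 m

h − h₀ = (Q/C)^(1/b) = (60.0/13.9)^(1/2.25) = 1.916 m
h = 0.50 + 1.916 = 2.416 m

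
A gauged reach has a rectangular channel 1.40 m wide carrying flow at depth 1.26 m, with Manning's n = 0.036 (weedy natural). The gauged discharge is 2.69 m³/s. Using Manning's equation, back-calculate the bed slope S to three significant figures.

A = b·y = 1.40 × 1.26 = 1.764 m²
P = b + 2y = 1.40 + 2×1.26 = 3.920 m
R = A/P = 1.764/3.920 = 0.4500 m
S = (Q·n / (1·A·R^(2/3)))² = (2.69×0.036 / (1×1.764×0.5872))² = 0.008740

0.00874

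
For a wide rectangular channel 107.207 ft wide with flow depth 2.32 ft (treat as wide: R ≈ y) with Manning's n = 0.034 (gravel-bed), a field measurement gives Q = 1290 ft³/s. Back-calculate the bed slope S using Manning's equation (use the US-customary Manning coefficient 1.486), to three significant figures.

0.00459

A = b·y = 107.207 × 2.32 = 248.7 ft²
Wide channel: R ≈ y = 2.32 ft
S = (Q·n / (1.486·A·R^(2/3)))² = (1290×0.034 / (1.486×248.7×1.753))² = 0.004585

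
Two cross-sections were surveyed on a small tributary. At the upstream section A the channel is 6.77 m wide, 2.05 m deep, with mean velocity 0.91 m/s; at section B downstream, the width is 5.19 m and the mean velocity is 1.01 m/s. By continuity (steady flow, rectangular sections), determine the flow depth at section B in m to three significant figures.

2.41 m

Q = A₁V₁ = (6.77×2.05) × 0.91 = 12.63 m³/s
d₂ = Q/(b₂ V₂) = 12.63/(5.19×1.01) = 2.409 m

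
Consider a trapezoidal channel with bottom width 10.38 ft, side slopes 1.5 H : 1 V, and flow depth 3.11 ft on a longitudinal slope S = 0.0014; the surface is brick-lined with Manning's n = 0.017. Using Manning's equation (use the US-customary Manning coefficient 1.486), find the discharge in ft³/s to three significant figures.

A = (b + z·y)·y = (10.38 + 1.5×3.11)×3.11 = 46.79 ft²
P = b + 2y√(1+z²) = 10.38 + 2×3.11×√(1+1.5²) = 21.59 ft
R = A/P = 46.79/21.59 = 2.167 ft
Q = (1.486/n)·A·R^(2/3)·S^(1/2) = (1.486/0.017) × 46.79 × 2.167^(2/3) × 0.0014^(1/2) = 256.3 ft³/s

256 ft³/s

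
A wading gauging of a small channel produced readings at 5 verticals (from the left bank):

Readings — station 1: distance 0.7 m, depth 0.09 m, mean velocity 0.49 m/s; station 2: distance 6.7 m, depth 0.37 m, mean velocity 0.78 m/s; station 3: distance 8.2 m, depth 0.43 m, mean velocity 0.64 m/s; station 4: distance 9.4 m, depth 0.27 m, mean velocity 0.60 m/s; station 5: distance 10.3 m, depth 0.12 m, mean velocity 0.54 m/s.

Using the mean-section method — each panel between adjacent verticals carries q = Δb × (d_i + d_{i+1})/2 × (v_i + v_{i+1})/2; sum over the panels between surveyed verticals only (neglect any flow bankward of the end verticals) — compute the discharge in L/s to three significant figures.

1660 L/s

Panel 1-2: Δb = 6 m, d̄ = (0.09+0.37)/2 = 0.23, v̄ = (0.49+0.78)/2 = 0.635 → q = 6×0.23×0.635 = 0.8763 m³/s
Panel 2-3: Δb = 1.5 m, d̄ = (0.37+0.43)/2 = 0.4, v̄ = (0.78+0.64)/2 = 0.71 → q = 1.5×0.4×0.71 = 0.4260 m³/s
Panel 3-4: Δb = 1.2 m, d̄ = (0.43+0.27)/2 = 0.35, v̄ = (0.64+0.60)/2 = 0.62 → q = 1.2×0.35×0.62 = 0.2604 m³/s
Panel 4-5: Δb = 0.9 m, d̄ = (0.27+0.12)/2 = 0.195, v̄ = (0.60+0.54)/2 = 0.57 → q = 0.9×0.195×0.57 = 0.1000 m³/s
Q = Σ q = 1.663 m³/s
= 1.663 × 1000 = 1663 L/s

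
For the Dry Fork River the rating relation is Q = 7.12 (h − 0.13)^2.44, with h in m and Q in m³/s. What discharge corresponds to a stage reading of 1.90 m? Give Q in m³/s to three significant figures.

28.7 m³/s

Q = 7.12 × (1.90 − 0.13)^2.44 = 7.12 × 1.77^2.44 = 28.68 m³/s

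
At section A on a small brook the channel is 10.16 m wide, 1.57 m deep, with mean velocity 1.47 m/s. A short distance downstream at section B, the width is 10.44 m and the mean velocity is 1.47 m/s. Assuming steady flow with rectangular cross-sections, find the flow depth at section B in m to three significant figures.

Q = A₁V₁ = (10.16×1.57) × 1.47 = 23.45 m³/s
d₂ = Q/(b₂ V₂) = 23.45/(10.44×1.47) = 1.528 m

1.53 m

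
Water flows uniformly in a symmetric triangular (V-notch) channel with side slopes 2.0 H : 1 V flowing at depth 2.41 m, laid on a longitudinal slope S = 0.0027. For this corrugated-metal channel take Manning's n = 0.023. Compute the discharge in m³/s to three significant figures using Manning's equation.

A = z·y² = 2.0×2.41² = 11.62 m²
P = 2y√(1+z²) = 2×2.41×√(1+2.0²) = 10.78 m
R = A/P = 11.62/10.78 = 1.078 m
Q = (1/n)·A·R^(2/3)·S^(1/2) = (1/0.023) × 11.62 × 1.078^(2/3) × 0.0027^(1/2) = 27.59 m³/s

27.6 m³/s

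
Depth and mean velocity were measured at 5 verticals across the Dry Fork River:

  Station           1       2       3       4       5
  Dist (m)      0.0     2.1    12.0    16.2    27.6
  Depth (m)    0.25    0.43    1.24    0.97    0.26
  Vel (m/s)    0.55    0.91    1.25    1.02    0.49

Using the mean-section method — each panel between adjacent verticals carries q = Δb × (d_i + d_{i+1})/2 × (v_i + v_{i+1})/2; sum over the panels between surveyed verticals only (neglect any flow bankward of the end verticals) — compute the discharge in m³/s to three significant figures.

Panel 1-2: Δb = 2.1 m, d̄ = (0.25+0.43)/2 = 0.34, v̄ = (0.55+0.91)/2 = 0.73 → q = 2.1×0.34×0.73 = 0.5212 m³/s
Panel 2-3: Δb = 9.9 m, d̄ = (0.43+1.24)/2 = 0.835, v̄ = (0.91+1.25)/2 = 1.08 → q = 9.9×0.835×1.08 = 8.928 m³/s
Panel 3-4: Δb = 4.2 m, d̄ = (1.24+0.97)/2 = 1.105, v̄ = (1.25+1.02)/2 = 1.135 → q = 4.2×1.105×1.135 = 5.268 m³/s
Panel 4-5: Δb = 11.4 m, d̄ = (0.97+0.26)/2 = 0.615, v̄ = (1.02+0.49)/2 = 0.755 → q = 11.4×0.615×0.755 = 5.293 m³/s
Q = Σ q = 20.01 m³/s

20.0 m³/s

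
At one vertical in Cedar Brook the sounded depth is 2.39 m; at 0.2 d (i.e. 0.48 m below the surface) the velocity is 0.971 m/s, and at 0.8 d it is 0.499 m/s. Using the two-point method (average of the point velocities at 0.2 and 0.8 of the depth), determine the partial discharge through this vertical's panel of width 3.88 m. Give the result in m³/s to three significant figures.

6.82 m³/s

v̄ = (0.971 + 0.499) / 2 = 0.7350 m/s
q = v̄ × d × w = 0.7350 × 2.39 × 3.88 = 6.816 m³/s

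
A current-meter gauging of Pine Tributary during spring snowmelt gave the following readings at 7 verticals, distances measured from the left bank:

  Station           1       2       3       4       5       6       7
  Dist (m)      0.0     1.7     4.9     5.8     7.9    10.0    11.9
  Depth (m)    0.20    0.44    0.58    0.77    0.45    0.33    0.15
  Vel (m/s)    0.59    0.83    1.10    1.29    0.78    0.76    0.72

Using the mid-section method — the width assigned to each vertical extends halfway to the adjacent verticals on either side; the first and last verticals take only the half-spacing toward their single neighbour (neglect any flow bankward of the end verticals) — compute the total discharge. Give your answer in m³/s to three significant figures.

5.13 m³/s

w_1 = (1.7 − 0.0)/2 = 0.85 m; q_1 = 0.59 × 0.20 × 0.85 = 0.1003 m³/s
w_2 = (4.9 − 0.0)/2 = 2.45 m; q_2 = 0.83 × 0.44 × 2.45 = 0.8947 m³/s
w_3 = (5.8 − 1.7)/2 = 2.05 m; q_3 = 1.10 × 0.58 × 2.05 = 1.308 m³/s
w_4 = (7.9 − 4.9)/2 = 1.5 m; q_4 = 1.29 × 0.77 × 1.5 = 1.490 m³/s
w_5 = (10.0 − 5.8)/2 = 2.1 m; q_5 = 0.78 × 0.45 × 2.1 = 0.7371 m³/s
w_6 = (11.9 − 7.9)/2 = 2 m; q_6 = 0.76 × 0.33 × 2 = 0.5016 m³/s
w_7 = (11.9 − 10.0)/2 = 0.95 m; q_7 = 0.72 × 0.15 × 0.95 = 0.1026 m³/s
Q = Σ qᵢ = 5.134 m³/s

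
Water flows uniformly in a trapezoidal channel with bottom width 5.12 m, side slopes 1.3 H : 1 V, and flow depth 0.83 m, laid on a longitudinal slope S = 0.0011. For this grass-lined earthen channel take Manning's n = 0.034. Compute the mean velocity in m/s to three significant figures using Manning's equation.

A = (b + z·y)·y = (5.12 + 1.3×0.83)×0.83 = 5.145 m²
P = b + 2y√(1+z²) = 5.12 + 2×0.83×√(1+1.3²) = 7.843 m
R = A/P = 5.145/7.843 = 0.6561 m
Q = (1/n)·A·R^(2/3)·S^(1/2) = (1/0.034) × 5.145 × 0.6561^(2/3) × 0.0011^(1/2) = 3.789 m³/s
V = Q/A = 3.789/5.145 = 0.7365 m/s

0.737 m/s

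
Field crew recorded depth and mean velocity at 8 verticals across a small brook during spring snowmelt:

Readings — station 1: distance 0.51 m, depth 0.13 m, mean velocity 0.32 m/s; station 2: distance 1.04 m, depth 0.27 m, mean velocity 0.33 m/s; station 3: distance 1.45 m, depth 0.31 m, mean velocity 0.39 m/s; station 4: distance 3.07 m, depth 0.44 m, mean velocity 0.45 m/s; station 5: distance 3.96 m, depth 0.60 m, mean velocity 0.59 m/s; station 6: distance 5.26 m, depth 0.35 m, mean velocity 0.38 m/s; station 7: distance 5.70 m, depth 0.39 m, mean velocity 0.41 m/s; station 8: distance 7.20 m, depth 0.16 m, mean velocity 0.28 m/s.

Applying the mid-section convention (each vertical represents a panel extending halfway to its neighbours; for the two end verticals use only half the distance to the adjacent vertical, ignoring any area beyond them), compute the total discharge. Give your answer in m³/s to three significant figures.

w_1 = (1.04 − 0.51)/2 = 0.265 m; q_1 = 0.32 × 0.13 × 0.265 = 0.01102 m³/s
w_2 = (1.45 − 0.51)/2 = 0.47 m; q_2 = 0.33 × 0.27 × 0.47 = 0.04188 m³/s
w_3 = (3.07 − 1.04)/2 = 1.015 m; q_3 = 0.39 × 0.31 × 1.015 = 0.1227 m³/s
w_4 = (3.96 − 1.45)/2 = 1.255 m; q_4 = 0.45 × 0.44 × 1.255 = 0.2485 m³/s
w_5 = (5.26 − 3.07)/2 = 1.095 m; q_5 = 0.59 × 0.60 × 1.095 = 0.3876 m³/s
w_6 = (5.70 − 3.96)/2 = 0.87 m; q_6 = 0.38 × 0.35 × 0.87 = 0.1157 m³/s
w_7 = (7.20 − 5.26)/2 = 0.97 m; q_7 = 0.41 × 0.39 × 0.97 = 0.1551 m³/s
w_8 = (7.20 − 5.70)/2 = 0.75 m; q_8 = 0.28 × 0.16 × 0.75 = 0.03360 m³/s
Q = Σ qᵢ = 1.116 m³/s

1.12 m³/s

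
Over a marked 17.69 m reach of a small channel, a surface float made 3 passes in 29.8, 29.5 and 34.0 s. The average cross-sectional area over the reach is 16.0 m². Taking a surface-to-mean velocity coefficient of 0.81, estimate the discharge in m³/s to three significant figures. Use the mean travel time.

t̄ = (29.8 + 29.5 + 34.0) / 3 = 31.1 s
v_surface = L / t̄ = 17.69 / 31.1 = 0.5688 m/s
v_mean = 0.81 × 0.5688 = 0.4607 m/s
Q = A × v_mean = 16.0 × 0.4607 = 7.372 m³/s

7.37 m³/s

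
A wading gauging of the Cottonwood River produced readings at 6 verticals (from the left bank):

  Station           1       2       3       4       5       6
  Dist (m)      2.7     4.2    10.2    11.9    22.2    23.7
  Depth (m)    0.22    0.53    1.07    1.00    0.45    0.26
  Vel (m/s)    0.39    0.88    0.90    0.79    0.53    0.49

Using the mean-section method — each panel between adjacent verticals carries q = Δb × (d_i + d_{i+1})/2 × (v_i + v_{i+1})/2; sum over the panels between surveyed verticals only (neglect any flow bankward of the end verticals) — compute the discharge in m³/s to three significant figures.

Panel 1-2: Δb = 1.5 m, d̄ = (0.22+0.53)/2 = 0.375, v̄ = (0.39+0.88)/2 = 0.635 → q = 1.5×0.375×0.635 = 0.3572 m³/s
Panel 2-3: Δb = 6 m, d̄ = (0.53+1.07)/2 = 0.8, v̄ = (0.88+0.90)/2 = 0.89 → q = 6×0.8×0.89 = 4.272 m³/s
Panel 3-4: Δb = 1.7 m, d̄ = (1.07+1.00)/2 = 1.035, v̄ = (0.90+0.79)/2 = 0.845 → q = 1.7×1.035×0.845 = 1.487 m³/s
Panel 4-5: Δb = 10.3 m, d̄ = (1.00+0.45)/2 = 0.725, v̄ = (0.79+0.53)/2 = 0.66 → q = 10.3×0.725×0.66 = 4.929 m³/s
Panel 5-6: Δb = 1.5 m, d̄ = (0.45+0.26)/2 = 0.355, v̄ = (0.53+0.49)/2 = 0.51 → q = 1.5×0.355×0.51 = 0.2716 m³/s
Q = Σ q = 11.32 m³/s

11.3 m³/s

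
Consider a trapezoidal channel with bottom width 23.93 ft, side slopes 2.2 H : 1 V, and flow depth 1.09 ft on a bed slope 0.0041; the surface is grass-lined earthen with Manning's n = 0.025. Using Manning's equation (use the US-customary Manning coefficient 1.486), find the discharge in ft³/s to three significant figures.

A = (b + z·y)·y = (23.93 + 2.2×1.09)×1.09 = 28.70 ft²
P = b + 2y√(1+z²) = 23.93 + 2×1.09×√(1+2.2²) = 29.20 ft
R = A/P = 28.70/29.20 = 0.9829 ft
Q = (1.486/n)·A·R^(2/3)·S^(1/2) = (1.486/0.025) × 28.70 × 0.9829^(2/3) × 0.0041^(1/2) = 108.0 ft³/s

108 ft³/s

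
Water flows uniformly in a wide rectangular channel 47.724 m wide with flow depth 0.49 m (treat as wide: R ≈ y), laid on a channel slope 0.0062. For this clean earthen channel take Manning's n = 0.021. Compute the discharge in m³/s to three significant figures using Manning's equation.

54.5 m³/s

A = b·y = 47.724 × 0.49 = 23.38 m²
Wide channel: R ≈ y = 0.49 m
Q = (1/n)·A·R^(2/3)·S^(1/2) = (1/0.021) × 23.38 × 0.4900^(2/3) × 0.0062^(1/2) = 54.50 m³/s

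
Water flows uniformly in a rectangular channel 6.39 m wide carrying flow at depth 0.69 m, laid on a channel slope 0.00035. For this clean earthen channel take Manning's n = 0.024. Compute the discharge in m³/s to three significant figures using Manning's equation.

A = b·y = 6.39 × 0.69 = 4.409 m²
P = b + 2y = 6.39 + 2×0.69 = 7.770 m
R = A/P = 4.409/7.770 = 0.5675 m
Q = (1/n)·A·R^(2/3)·S^(1/2) = (1/0.024) × 4.409 × 0.5675^(2/3) × 0.00035^(1/2) = 2.356 m³/s

2.36 m³/s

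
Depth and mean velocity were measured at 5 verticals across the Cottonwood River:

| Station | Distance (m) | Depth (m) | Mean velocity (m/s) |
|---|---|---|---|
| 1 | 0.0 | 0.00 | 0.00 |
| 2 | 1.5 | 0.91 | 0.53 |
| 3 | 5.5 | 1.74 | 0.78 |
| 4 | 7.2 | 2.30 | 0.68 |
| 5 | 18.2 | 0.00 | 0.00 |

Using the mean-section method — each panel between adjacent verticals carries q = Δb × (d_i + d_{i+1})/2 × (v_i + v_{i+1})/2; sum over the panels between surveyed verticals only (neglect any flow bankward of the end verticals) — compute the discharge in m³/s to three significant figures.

Panel 1-2: Δb = 1.5 m, d̄ = (0.00+0.91)/2 = 0.455, v̄ = (0.00+0.53)/2 = 0.265 → q = 1.5×0.455×0.265 = 0.1809 m³/s
Panel 2-3: Δb = 4 m, d̄ = (0.91+1.74)/2 = 1.325, v̄ = (0.53+0.78)/2 = 0.655 → q = 4×1.325×0.655 = 3.472 m³/s
Panel 3-4: Δb = 1.7 m, d̄ = (1.74+2.30)/2 = 2.02, v̄ = (0.78+0.68)/2 = 0.73 → q = 1.7×2.02×0.73 = 2.507 m³/s
Panel 4-5: Δb = 11 m, d̄ = (2.30+0.00)/2 = 1.15, v̄ = (0.68+0.00)/2 = 0.34 → q = 11×1.15×0.34 = 4.301 m³/s
Q = Σ q = 10.46 m³/s

10.5 m³/s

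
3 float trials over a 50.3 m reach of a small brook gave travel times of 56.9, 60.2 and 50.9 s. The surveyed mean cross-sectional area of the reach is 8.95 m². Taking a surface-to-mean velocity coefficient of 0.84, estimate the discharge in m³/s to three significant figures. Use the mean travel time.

6.75 m³/s

t̄ = (56.9 + 60.2 + 50.9) / 3 = 56 s
v_surface = L / t̄ = 50.3 / 56 = 0.8982 m/s
v_mean = 0.84 × 0.8982 = 0.7545 m/s
Q = A × v_mean = 8.95 × 0.7545 = 6.753 m³/s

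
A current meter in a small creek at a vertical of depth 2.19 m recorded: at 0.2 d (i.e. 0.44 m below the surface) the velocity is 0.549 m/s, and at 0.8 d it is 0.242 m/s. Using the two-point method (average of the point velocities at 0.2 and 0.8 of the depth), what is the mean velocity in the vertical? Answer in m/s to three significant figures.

v̄ = (0.549 + 0.242) / 2 = 0.3955 m/s

0.396 m/s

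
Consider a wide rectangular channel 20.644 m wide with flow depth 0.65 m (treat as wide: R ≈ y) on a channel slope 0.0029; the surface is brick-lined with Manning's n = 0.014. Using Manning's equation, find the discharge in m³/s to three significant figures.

A = b·y = 20.644 × 0.65 = 13.42 m²
Wide channel: R ≈ y = 0.65 m
Q = (1/n)·A·R^(2/3)·S^(1/2) = (1/0.014) × 13.42 × 0.6500^(2/3) × 0.0029^(1/2) = 38.73 m³/s

38.7 m³/s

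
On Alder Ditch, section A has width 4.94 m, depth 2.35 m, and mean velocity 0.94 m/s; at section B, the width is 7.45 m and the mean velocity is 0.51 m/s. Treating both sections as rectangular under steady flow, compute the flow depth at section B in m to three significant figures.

Q = A₁V₁ = (4.94×2.35) × 0.94 = 10.91 m³/s
d₂ = Q/(b₂ V₂) = 10.91/(7.45×0.51) = 2.872 m

2.87 m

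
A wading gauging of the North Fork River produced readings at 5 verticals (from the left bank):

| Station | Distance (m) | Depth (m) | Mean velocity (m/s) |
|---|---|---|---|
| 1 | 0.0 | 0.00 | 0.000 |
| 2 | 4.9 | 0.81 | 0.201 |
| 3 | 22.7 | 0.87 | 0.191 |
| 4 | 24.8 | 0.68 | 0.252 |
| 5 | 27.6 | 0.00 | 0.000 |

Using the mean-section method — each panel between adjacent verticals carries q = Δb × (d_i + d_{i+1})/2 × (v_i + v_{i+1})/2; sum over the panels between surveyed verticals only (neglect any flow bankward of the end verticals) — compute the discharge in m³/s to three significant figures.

Panel 1-2: Δb = 4.9 m, d̄ = (0.00+0.81)/2 = 0.405, v̄ = (0.000+0.201)/2 = 0.1005 → q = 4.9×0.405×0.1005 = 0.1994 m³/s
Panel 2-3: Δb = 17.8 m, d̄ = (0.81+0.87)/2 = 0.84, v̄ = (0.201+0.191)/2 = 0.196 → q = 17.8×0.84×0.196 = 2.931 m³/s
Panel 3-4: Δb = 2.1 m, d̄ = (0.87+0.68)/2 = 0.775, v̄ = (0.191+0.252)/2 = 0.2215 → q = 2.1×0.775×0.2215 = 0.3605 m³/s
Panel 4-5: Δb = 2.8 m, d̄ = (0.68+0.00)/2 = 0.34, v̄ = (0.252+0.000)/2 = 0.126 → q = 2.8×0.34×0.126 = 0.1200 m³/s
Q = Σ q = 3.610 m³/s

3.61 m³/s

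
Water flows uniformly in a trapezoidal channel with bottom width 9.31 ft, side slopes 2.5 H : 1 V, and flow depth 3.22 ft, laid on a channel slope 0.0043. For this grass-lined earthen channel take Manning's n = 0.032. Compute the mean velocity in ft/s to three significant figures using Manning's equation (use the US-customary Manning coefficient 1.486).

A = (b + z·y)·y = (9.31 + 2.5×3.22)×3.22 = 55.90 ft²
P = b + 2y√(1+z²) = 9.31 + 2×3.22×√(1+2.5²) = 26.65 ft
R = A/P = 55.90/26.65 = 2.098 ft
Q = (1.486/n)·A·R^(2/3)·S^(1/2) = (1.486/0.032) × 55.90 × 2.098^(2/3) × 0.0043^(1/2) = 278.9 ft³/s
V = Q/A = 278.9/55.90 = 4.990 ft/s

4.99 ft/s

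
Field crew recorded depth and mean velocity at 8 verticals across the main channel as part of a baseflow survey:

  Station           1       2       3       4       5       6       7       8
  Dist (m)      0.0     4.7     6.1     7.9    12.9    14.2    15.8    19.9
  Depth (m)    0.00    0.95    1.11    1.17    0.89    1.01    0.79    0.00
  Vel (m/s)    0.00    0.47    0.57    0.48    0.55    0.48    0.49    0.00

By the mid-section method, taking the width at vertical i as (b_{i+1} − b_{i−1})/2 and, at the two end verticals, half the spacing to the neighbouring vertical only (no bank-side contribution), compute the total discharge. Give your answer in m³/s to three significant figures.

7.63 m³/s

w_2 = (6.1 − 0.0)/2 = 3.05 m; q_2 = 0.47 × 0.95 × 3.05 = 1.362 m³/s
w_3 = (7.9 − 4.7)/2 = 1.6 m; q_3 = 0.57 × 1.11 × 1.6 = 1.012 m³/s
w_4 = (12.9 − 6.1)/2 = 3.4 m; q_4 = 0.48 × 1.17 × 3.4 = 1.909 m³/s
w_5 = (14.2 − 7.9)/2 = 3.15 m; q_5 = 0.55 × 0.89 × 3.15 = 1.542 m³/s
w_6 = (15.8 − 12.9)/2 = 1.45 m; q_6 = 0.48 × 1.01 × 1.45 = 0.7030 m³/s
w_7 = (19.9 − 14.2)/2 = 2.85 m; q_7 = 0.49 × 0.79 × 2.85 = 1.103 m³/s
Stations 1, 8 contribute zero (depth or velocity is 0).
Q = Σ qᵢ = 7.632 m³/s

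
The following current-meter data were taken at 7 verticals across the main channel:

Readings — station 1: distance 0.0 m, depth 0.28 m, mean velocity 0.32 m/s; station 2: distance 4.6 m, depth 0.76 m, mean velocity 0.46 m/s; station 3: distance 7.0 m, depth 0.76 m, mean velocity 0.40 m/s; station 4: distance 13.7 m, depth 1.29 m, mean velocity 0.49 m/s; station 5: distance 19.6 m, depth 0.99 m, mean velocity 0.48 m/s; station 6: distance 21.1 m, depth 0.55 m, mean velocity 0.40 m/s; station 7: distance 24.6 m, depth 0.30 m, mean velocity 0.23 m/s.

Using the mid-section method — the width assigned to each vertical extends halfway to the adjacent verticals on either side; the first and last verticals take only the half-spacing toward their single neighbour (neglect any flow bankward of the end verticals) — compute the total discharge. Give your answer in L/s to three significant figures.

w_1 = (4.6 − 0.0)/2 = 2.3 m; q_1 = 0.32 × 0.28 × 2.3 = 0.2061 m³/s
w_2 = (7.0 − 0.0)/2 = 3.5 m; q_2 = 0.46 × 0.76 × 3.5 = 1.224 m³/s
w_3 = (13.7 − 4.6)/2 = 4.55 m; q_3 = 0.40 × 0.76 × 4.55 = 1.383 m³/s
w_4 = (19.6 − 7.0)/2 = 6.3 m; q_4 = 0.49 × 1.29 × 6.3 = 3.982 m³/s
w_5 = (21.1 − 13.7)/2 = 3.7 m; q_5 = 0.48 × 0.99 × 3.7 = 1.758 m³/s
w_6 = (24.6 − 19.6)/2 = 2.5 m; q_6 = 0.40 × 0.55 × 2.5 = 0.5500 m³/s
w_7 = (24.6 − 21.1)/2 = 1.75 m; q_7 = 0.23 × 0.30 × 1.75 = 0.1208 m³/s
Q = Σ qᵢ = 9.224 m³/s
= 9.224 × 1000 = 9224 L/s

9220 L/s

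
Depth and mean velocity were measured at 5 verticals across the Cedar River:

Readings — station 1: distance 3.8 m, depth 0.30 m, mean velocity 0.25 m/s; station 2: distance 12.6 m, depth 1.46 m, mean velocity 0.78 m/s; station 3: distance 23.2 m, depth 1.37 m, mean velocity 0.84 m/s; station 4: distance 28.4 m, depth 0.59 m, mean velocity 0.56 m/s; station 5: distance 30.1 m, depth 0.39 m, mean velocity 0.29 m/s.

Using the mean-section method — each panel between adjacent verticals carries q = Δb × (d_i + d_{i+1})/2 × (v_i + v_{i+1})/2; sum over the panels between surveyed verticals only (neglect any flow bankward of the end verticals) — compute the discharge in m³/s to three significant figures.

Panel 1-2: Δb = 8.8 m, d̄ = (0.30+1.46)/2 = 0.88, v̄ = (0.25+0.78)/2 = 0.515 → q = 8.8×0.88×0.515 = 3.988 m³/s
Panel 2-3: Δb = 10.6 m, d̄ = (1.46+1.37)/2 = 1.415, v̄ = (0.78+0.84)/2 = 0.81 → q = 10.6×1.415×0.81 = 12.15 m³/s
Panel 3-4: Δb = 5.2 m, d̄ = (1.37+0.59)/2 = 0.98, v̄ = (0.84+0.56)/2 = 0.7 → q = 5.2×0.98×0.7 = 3.567 m³/s
Panel 4-5: Δb = 1.7 m, d̄ = (0.59+0.39)/2 = 0.49, v̄ = (0.56+0.29)/2 = 0.425 → q = 1.7×0.49×0.425 = 0.3540 m³/s
Q = Σ q = 20.06 m³/s

20.1 m³/s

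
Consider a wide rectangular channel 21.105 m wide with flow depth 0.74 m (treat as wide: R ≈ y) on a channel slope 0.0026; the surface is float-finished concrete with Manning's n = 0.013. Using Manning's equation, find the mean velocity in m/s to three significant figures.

A = b·y = 21.105 × 0.74 = 15.62 m²
Wide channel: R ≈ y = 0.74 m
Q = (1/n)·A·R^(2/3)·S^(1/2) = (1/0.013) × 15.62 × 0.7400^(2/3) × 0.0026^(1/2) = 50.12 m³/s
V = Q/A = 50.12/15.62 = 3.209 m/s

3.21 m/s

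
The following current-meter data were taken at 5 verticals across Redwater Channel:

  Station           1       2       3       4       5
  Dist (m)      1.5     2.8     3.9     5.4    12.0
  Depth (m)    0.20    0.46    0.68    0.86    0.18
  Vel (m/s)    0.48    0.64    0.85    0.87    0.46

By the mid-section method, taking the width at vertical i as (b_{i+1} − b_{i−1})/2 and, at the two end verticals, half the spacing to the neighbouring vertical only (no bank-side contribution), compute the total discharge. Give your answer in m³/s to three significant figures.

4.47 m³/s

w_1 = (2.8 − 1.5)/2 = 0.65 m; q_1 = 0.48 × 0.20 × 0.65 = 0.06240 m³/s
w_2 = (3.9 − 1.5)/2 = 1.2 m; q_2 = 0.64 × 0.46 × 1.2 = 0.3533 m³/s
w_3 = (5.4 − 2.8)/2 = 1.3 m; q_3 = 0.85 × 0.68 × 1.3 = 0.7514 m³/s
w_4 = (12.0 − 3.9)/2 = 4.05 m; q_4 = 0.87 × 0.86 × 4.05 = 3.030 m³/s
w_5 = (12.0 − 5.4)/2 = 3.3 m; q_5 = 0.46 × 0.18 × 3.3 = 0.2732 m³/s
Q = Σ qᵢ = 4.471 m³/s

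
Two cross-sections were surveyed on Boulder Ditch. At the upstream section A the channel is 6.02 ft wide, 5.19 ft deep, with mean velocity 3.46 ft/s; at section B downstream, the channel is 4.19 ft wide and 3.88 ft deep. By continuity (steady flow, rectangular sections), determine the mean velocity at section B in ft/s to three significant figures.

Q = A₁V₁ = (6.02×5.19) × 3.46 = 108.1 ft³/s
A₂ = 4.19 × 3.88 = 16.26 ft²
V₂ = Q/A₂ = 108.1/16.26 = 6.650 ft/s

6.65 ft/s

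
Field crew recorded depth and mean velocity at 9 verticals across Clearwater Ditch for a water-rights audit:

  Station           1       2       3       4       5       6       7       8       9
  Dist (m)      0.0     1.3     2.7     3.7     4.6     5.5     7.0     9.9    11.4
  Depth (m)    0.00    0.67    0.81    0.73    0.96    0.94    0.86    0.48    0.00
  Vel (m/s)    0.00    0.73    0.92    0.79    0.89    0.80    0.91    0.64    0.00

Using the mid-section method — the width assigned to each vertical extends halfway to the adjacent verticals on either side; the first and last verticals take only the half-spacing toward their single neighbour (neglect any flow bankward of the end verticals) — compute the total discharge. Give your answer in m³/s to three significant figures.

w_2 = (2.7 − 0.0)/2 = 1.35 m; q_2 = 0.73 × 0.67 × 1.35 = 0.6603 m³/s
w_3 = (3.7 − 1.3)/2 = 1.2 m; q_3 = 0.92 × 0.81 × 1.2 = 0.8942 m³/s
w_4 = (4.6 − 2.7)/2 = 0.95 m; q_4 = 0.79 × 0.73 × 0.95 = 0.5479 m³/s
w_5 = (5.5 − 3.7)/2 = 0.9 m; q_5 = 0.89 × 0.96 × 0.9 = 0.7690 m³/s
w_6 = (7.0 − 4.6)/2 = 1.2 m; q_6 = 0.80 × 0.94 × 1.2 = 0.9024 m³/s
w_7 = (9.9 − 5.5)/2 = 2.2 m; q_7 = 0.91 × 0.86 × 2.2 = 1.722 m³/s
w_8 = (11.4 − 7.0)/2 = 2.2 m; q_8 = 0.64 × 0.48 × 2.2 = 0.6758 m³/s
Stations 1, 9 contribute zero (depth or velocity is 0).
Q = Σ qᵢ = 6.171 m³/s

6.17 m³/s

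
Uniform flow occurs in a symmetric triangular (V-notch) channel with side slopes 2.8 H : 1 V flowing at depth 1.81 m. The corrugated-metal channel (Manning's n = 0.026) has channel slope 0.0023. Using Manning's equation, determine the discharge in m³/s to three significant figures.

A = z·y² = 2.8×1.81² = 9.173 m²
P = 2y√(1+z²) = 2×1.81×√(1+2.8²) = 10.76 m
R = A/P = 9.173/10.76 = 0.8523 m
Q = (1/n)·A·R^(2/3)·S^(1/2) = (1/0.026) × 9.173 × 0.8523^(2/3) × 0.0023^(1/2) = 15.21 m³/s

15.2 m³/s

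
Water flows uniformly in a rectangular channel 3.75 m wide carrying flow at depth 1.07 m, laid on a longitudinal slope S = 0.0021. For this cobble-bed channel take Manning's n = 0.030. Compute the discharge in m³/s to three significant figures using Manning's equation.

A = b·y = 3.75 × 1.07 = 4.013 m²
P = b + 2y = 3.75 + 2×1.07 = 5.890 m
R = A/P = 4.013/5.890 = 0.6812 m
Q = (1/n)·A·R^(2/3)·S^(1/2) = (1/0.030) × 4.013 × 0.6812^(2/3) × 0.0021^(1/2) = 4.745 m³/s

4.75 m³/s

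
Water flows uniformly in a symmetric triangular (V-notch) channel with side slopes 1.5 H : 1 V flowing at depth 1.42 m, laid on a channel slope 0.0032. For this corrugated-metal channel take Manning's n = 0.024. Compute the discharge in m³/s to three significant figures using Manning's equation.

A = z·y² = 1.5×1.42² = 3.025 m²
P = 2y√(1+z²) = 2×1.42×√(1+1.5²) = 5.120 m
R = A/P = 3.025/5.120 = 0.5908 m
Q = (1/n)·A·R^(2/3)·S^(1/2) = (1/0.024) × 3.025 × 0.5908^(2/3) × 0.0032^(1/2) = 5.019 m³/s

5.02 m³/s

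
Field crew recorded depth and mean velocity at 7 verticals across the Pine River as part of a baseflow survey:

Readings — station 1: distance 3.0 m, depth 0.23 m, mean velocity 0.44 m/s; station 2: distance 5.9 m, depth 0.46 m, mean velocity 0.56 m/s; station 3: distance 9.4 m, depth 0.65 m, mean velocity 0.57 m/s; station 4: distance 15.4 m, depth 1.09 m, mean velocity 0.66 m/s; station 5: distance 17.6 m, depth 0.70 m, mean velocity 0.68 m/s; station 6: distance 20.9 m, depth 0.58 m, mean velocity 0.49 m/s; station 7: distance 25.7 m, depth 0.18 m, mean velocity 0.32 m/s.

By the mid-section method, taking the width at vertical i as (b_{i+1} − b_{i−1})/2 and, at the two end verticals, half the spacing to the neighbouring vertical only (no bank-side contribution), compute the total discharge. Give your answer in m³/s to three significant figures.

w_1 = (5.9 − 3.0)/2 = 1.45 m; q_1 = 0.44 × 0.23 × 1.45 = 0.1467 m³/s
w_2 = (9.4 − 3.0)/2 = 3.2 m; q_2 = 0.56 × 0.46 × 3.2 = 0.8243 m³/s
w_3 = (15.4 − 5.9)/2 = 4.75 m; q_3 = 0.57 × 0.65 × 4.75 = 1.760 m³/s
w_4 = (17.6 − 9.4)/2 = 4.1 m; q_4 = 0.66 × 1.09 × 4.1 = 2.950 m³/s
w_5 = (20.9 − 15.4)/2 = 2.75 m; q_5 = 0.68 × 0.70 × 2.75 = 1.309 m³/s
w_6 = (25.7 − 17.6)/2 = 4.05 m; q_6 = 0.49 × 0.58 × 4.05 = 1.151 m³/s
w_7 = (25.7 − 20.9)/2 = 2.4 m; q_7 = 0.32 × 0.18 × 2.4 = 0.1382 m³/s
Q = Σ qᵢ = 8.279 m³/s

8.28 m³/s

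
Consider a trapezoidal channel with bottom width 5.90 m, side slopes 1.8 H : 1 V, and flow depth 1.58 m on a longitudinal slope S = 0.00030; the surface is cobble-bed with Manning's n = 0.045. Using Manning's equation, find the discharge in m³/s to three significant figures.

5.71 m³/s

A = (b + z·y)·y = (5.90 + 1.8×1.58)×1.58 = 13.82 m²
P = b + 2y√(1+z²) = 5.90 + 2×1.58×√(1+1.8²) = 12.41 m
R = A/P = 13.82/12.41 = 1.114 m
Q = (1/n)·A·R^(2/3)·S^(1/2) = (1/0.045) × 13.82 × 1.114^(2/3) × 0.00030^(1/2) = 5.713 m³/s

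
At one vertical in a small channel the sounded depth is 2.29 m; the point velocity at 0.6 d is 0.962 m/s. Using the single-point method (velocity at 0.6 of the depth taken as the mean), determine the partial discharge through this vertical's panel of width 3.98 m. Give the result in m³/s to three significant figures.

8.77 m³/s

v̄ = v₀.₆ = 0.962 m/s
q = v̄ × d × w = 0.9620 × 2.29 × 3.98 = 8.768 m³/s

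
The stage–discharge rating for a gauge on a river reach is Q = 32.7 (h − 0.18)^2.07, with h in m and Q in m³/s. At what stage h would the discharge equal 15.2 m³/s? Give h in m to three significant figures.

0.871 m

h − h₀ = (Q/C)^(1/b) = (15.2/32.7)^(1/2.07) = 0.6907 m
h = 0.18 + 0.6907 = 0.8707 m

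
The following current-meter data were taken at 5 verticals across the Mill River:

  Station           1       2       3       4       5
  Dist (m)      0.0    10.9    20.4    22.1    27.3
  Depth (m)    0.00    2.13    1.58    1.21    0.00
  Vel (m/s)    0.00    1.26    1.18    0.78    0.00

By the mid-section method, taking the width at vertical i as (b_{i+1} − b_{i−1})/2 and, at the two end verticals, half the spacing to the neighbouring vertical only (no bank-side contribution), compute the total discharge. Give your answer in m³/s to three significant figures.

41.1 m³/s

w_2 = (20.4 − 0.0)/2 = 10.2 m; q_2 = 1.26 × 2.13 × 10.2 = 27.37 m³/s
w_3 = (22.1 − 10.9)/2 = 5.6 m; q_3 = 1.18 × 1.58 × 5.6 = 10.44 m³/s
w_4 = (27.3 − 20.4)/2 = 3.45 m; q_4 = 0.78 × 1.21 × 3.45 = 3.256 m³/s
Stations 1, 5 contribute zero (depth or velocity is 0).
Q = Σ qᵢ = 41.07 m³/s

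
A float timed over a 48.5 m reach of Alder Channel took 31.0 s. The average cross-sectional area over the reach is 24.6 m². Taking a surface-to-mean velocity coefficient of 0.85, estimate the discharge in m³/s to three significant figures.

v_surface = L / t̄ = 48.5 / 31 = 1.565 m/s
v_mean = 0.85 × 1.565 = 1.330 m/s
Q = A × v_mean = 24.6 × 1.330 = 32.71 m³/s

32.7 m³/s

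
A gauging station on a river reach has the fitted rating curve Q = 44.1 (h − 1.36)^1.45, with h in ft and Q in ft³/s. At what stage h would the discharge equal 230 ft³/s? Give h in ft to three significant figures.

h − h₀ = (Q/C)^(1/b) = (230/44.1)^(1/1.45) = 3.124 ft
h = 1.36 + 3.124 = 4.484 ft

4.48 ft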